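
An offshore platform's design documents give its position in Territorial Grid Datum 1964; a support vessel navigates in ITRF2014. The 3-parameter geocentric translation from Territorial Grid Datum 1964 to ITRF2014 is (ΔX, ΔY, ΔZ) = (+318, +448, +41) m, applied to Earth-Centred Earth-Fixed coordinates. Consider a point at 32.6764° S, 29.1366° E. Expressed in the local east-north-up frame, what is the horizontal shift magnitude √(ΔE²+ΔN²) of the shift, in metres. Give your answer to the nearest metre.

The local east axis at (φ, λ) is (−sin λ, cos λ, 0), so ΔE = −sin(29.1366°)·318 + cos(29.1366°)·448 = 236.48 m.
The local north axis is (−sin φ cos λ, −sin φ sin λ, cos φ), giving ΔN = 149.961 + 117.766 + 34.511 = 302.24 m.
Horizontal magnitude = √(ΔE² + ΔN²) = √(236.48² + 302.24²) = 383.76 m.

384 m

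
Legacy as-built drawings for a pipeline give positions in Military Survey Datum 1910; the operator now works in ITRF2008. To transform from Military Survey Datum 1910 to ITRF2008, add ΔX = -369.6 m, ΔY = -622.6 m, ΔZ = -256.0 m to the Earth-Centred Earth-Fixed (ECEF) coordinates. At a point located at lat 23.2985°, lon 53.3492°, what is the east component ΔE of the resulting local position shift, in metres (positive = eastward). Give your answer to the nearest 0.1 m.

The local east axis at (φ, λ) is (−sin λ, cos λ, 0), so ΔE = −sin(53.3492°)·(-369.6) + cos(53.3492°)·(-622.6) = -75.13 m.

ΔE = -75.1 m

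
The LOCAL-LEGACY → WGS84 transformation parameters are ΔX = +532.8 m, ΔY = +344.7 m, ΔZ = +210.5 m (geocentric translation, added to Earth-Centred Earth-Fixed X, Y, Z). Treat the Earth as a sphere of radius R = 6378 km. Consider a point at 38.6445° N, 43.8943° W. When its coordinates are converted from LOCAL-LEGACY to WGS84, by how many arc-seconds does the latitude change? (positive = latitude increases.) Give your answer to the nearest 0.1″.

Δφ = 2.4″

sin φ = 0.624486, cos φ = 0.781036, sin λ = -0.693330, cos λ = 0.720620.
North component: ΔN = −sin φ cos λ·ΔX − sin φ sin λ·ΔY + cos φ·ΔZ = −(0.624486)(0.720620)(532.8) − (0.624486)(-0.693330)(344.7) + (0.781036)(210.5) = 73.89 m.
1° of latitude spans πR/180 = 111317 m, so Δφ = 73.89 / 111317 × 3600 = 2.389″.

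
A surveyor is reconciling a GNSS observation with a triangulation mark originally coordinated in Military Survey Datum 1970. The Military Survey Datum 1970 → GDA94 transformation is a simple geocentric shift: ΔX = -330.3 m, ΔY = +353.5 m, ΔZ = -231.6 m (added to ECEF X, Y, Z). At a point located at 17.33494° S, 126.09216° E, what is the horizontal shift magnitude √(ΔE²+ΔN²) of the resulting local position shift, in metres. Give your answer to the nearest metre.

The local east axis at (φ, λ) is (−sin λ, cos λ, 0), so ΔE = −sin(126.09216°)·(-330.3) + cos(126.09216°)·353.5 = 58.66 m.
The local north axis is (−sin φ cos λ, −sin φ sin λ, cos φ), giving ΔN = 57.975 + 85.112 − 221.081 = -77.99 m.
Horizontal magnitude = √(ΔE² + ΔN²) = √(58.66² + (-77.99)²) = 97.59 m.

98 m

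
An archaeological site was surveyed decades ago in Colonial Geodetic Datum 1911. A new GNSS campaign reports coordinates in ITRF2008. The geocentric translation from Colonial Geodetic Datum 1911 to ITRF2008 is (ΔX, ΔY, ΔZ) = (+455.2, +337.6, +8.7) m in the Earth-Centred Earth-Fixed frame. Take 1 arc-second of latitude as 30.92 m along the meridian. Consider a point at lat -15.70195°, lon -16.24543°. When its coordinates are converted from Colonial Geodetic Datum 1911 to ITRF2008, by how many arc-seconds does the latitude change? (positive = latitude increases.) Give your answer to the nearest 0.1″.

sin φ = -0.270633, cos φ = 0.962683, sin λ = -0.279752, cos λ = 0.960072.
North component: ΔN = −sin φ cos λ·ΔX − sin φ sin λ·ΔY + cos φ·ΔZ = −(-0.270633)(0.960072)(455.2) − (-0.270633)(-0.279752)(337.6) + (0.962683)(8.7) = 101.09 m.
1° of latitude spans 3600 × 30.92 = 111312 m, so Δφ = 101.09 / 111312 × 3600 = 3.269″.

Δφ = 3.3″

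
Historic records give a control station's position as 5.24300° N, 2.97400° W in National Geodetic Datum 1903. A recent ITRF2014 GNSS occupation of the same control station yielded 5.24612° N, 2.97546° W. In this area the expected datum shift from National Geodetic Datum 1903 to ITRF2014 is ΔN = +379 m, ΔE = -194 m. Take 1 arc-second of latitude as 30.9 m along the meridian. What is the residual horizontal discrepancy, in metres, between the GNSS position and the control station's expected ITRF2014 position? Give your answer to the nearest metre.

45 m

Observed coordinate differences: Δφ = +0.00312°, Δλ = -0.00146°.
Converting to metres (1° lat = 111240 m, cos φ = 0.995816): observed ΔN = 347.1 m, observed ΔE = -161.7 m.
Subtracting the expected shift leaves a residual of 347.1 − (379) = -31.9 m north and -161.7 − (-194) = 32.3 m east.
Residual distance = √((-31.9)² + 32.3²) = 45.4 m.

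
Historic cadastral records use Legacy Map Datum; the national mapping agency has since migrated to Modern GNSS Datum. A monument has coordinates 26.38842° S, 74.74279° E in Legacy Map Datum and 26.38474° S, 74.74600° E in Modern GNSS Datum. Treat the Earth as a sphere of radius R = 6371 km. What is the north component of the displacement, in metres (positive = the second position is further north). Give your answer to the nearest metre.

Δφ = -26.38474° − -26.38842° = +0.00368°; Δλ = 74.74600° − 74.74279° = +0.00321°.
1° along a meridian = πR/180 = 111195 m.
ΔN = Δφ × 111195 = 409.2 m; ΔE = Δλ × 111195 × cos(-26.38842°) = +0.00321 × 111195 × 0.895802 = 319.7 m.

ΔN = 409 m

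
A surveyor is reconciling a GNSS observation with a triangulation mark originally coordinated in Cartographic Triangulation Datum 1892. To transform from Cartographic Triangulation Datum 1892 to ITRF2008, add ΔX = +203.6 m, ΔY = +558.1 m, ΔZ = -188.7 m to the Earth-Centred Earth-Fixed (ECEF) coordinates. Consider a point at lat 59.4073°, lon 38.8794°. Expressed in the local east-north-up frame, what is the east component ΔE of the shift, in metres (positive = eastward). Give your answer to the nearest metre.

ΔE = 307 m

The local east axis at (φ, λ) is (−sin λ, cos λ, 0), so ΔE = −sin(38.8794°)·203.6 + cos(38.8794°)·558.1 = 306.67 m.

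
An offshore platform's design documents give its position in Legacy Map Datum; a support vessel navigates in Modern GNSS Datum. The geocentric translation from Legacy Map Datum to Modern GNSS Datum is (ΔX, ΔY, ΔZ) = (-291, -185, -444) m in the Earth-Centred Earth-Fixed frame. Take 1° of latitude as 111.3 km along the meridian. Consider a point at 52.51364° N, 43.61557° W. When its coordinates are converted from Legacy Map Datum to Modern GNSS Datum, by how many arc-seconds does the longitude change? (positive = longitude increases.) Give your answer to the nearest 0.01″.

sin φ = 0.793498, cos φ = 0.608573, sin λ = -0.689816, cos λ = 0.723984.
East component: ΔE = −sin λ·ΔX + cos λ·ΔY = −(-0.689816)(-291) + (0.723984)(-185) = -334.67 m.
1° of latitude spans 111300 m; at latitude φ, 1° of longitude spans that × cos φ = 67734.1 m, so Δλ = -334.67 / 67734.1 × 3600 = -17.788″.

Δλ = -17.79″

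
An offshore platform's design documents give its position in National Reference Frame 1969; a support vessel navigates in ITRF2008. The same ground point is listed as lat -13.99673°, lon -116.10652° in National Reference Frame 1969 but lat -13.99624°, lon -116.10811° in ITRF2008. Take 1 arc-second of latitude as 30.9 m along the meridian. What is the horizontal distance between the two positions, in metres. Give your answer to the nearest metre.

Δφ = -13.99624° − -13.99673° = +0.00049°; Δλ = -116.10811° − -116.10652° = -0.00159°.
1° of latitude = 3600 × 30.90 = 111240 m.
ΔN = Δφ × 111240 = 54.5 m; ΔE = Δλ × 111240 × cos(-13.99673°) = -0.00159 × 111240 × 0.970310 = -171.6 m.
Distance = √(ΔE² + ΔN²) = √((-171.6)² + 54.5²) = 180.1 m.

180 m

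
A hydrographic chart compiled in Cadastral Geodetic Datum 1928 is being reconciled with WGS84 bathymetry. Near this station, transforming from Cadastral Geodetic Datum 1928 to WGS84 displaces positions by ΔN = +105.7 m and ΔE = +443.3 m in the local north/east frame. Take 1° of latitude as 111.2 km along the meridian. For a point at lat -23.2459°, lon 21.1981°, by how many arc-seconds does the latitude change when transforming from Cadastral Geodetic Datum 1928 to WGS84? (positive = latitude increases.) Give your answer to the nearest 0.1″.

Δφ = 3.4″

1° of latitude = 111.2 km, so Δφ = 105.7 / 111200 = 0.0009505° = 3.422″.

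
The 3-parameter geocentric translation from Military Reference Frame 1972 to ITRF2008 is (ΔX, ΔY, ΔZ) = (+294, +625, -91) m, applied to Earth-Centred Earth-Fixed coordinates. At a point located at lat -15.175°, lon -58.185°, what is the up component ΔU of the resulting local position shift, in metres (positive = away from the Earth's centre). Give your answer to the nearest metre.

At φ = -15.175°, λ = -58.185°: sin φ = -0.261768, cos φ = 0.965131, sin λ = -0.849755, cos λ = 0.527178.
ΔU = cos φ cos λ·ΔX + cos φ sin λ·ΔY + sin φ·ΔZ = (0.965131)(0.527178)(294) + (0.965131)(-0.849755)(625) + (-0.261768)(-91) = -339.17 m.

ΔU = -339 m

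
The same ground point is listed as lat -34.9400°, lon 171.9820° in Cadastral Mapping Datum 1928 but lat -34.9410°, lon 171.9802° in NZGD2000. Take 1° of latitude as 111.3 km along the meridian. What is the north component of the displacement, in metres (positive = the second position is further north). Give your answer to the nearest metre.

ΔN = -111 m

Δφ = -34.9410° − -34.9400° = -0.0010°; Δλ = 171.9802° − 171.9820° = -0.0018°.
ΔN = Δφ × 111300 = -111.3 m; ΔE = Δλ × 111300 × cos(-34.9400°) = -0.0018 × 111300 × 0.819752 = -164.2 m.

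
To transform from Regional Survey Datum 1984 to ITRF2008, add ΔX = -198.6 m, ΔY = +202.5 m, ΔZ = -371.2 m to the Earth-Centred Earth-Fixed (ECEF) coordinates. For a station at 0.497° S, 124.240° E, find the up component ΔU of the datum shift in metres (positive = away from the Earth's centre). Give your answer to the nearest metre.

ΔU = 282 m

The local up (radial) axis is (cos φ cos λ, cos φ sin λ, sin φ), giving ΔU = 111.740 + 167.398 + 3.220 = 282.36 m.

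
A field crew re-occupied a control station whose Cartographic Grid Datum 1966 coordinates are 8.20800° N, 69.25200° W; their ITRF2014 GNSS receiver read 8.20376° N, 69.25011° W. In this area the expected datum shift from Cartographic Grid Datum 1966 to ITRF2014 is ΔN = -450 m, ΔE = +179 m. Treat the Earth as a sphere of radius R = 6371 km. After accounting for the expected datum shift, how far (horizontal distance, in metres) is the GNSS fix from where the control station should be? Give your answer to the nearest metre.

36 m

Observed coordinate differences: Δφ = -0.00424°, Δλ = +0.00189°.
Converting to metres (1° lat = 111195 m, cos φ = 0.989756): observed ΔN = -471.5 m, observed ΔE = 208.0 m.
Subtracting the expected shift leaves a residual of -471.5 − (-450) = -21.5 m north and 208.0 − (179) = 29.0 m east.
Residual distance = √((-21.5)² + 29.0²) = 36.1 m.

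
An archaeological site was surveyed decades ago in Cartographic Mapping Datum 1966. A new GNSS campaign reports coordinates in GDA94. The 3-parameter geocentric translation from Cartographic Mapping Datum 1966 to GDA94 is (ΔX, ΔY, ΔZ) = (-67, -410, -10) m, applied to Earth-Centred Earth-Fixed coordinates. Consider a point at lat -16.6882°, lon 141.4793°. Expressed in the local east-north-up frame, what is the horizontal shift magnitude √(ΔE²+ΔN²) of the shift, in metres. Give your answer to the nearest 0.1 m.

368.8 m

The local east axis at (φ, λ) is (−sin λ, cos λ, 0), so ΔE = −sin(141.4793°)·(-67) + cos(141.4793°)·(-410) = 362.50 m.
The local north axis is (−sin φ cos λ, −sin φ sin λ, cos φ), giving ΔN = 15.053 − 73.326 − 9.579 = -67.85 m.
Horizontal magnitude = √(ΔE² + ΔN²) = √(362.50² + (-67.85)²) = 368.80 m.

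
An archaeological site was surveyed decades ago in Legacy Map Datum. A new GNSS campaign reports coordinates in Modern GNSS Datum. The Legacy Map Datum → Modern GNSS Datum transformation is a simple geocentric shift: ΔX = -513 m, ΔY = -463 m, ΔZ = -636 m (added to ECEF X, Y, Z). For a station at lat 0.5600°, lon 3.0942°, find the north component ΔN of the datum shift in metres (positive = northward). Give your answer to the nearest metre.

ΔN = -631 m

At φ = 0.5600°, λ = 3.0942°: sin φ = 0.009774, cos φ = 0.999952, sin λ = 0.053978, cos λ = 0.998542.
ΔN = −sin φ cos λ·ΔX − sin φ sin λ·ΔY + cos φ·ΔZ = −(0.009774)(0.998542)(-513) − (0.009774)(0.053978)(-463) + (0.999952)(-636) = -630.72 m.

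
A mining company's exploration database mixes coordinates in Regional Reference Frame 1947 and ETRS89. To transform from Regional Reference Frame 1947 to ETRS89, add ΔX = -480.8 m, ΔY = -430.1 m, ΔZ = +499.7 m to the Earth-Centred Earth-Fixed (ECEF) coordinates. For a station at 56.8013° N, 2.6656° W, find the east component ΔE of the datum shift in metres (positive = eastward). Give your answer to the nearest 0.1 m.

ΔE = -452.0 m

At φ = 56.8013°, λ = -2.6656°: sin φ = 0.836777, cos φ = 0.547544, sin λ = -0.046507, cos λ = 0.998918.
ΔE = −sin λ·ΔX + cos λ·ΔY = −(-0.046507)·(-480.8) + (0.998918)·(-430.1) = -452.00 m.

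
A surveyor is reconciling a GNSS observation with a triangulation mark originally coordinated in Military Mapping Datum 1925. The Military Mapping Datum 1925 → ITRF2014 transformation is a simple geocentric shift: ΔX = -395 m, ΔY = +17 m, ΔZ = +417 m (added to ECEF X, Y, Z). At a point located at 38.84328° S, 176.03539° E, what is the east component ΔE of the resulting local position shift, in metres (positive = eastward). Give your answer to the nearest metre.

The local east axis at (φ, λ) is (−sin λ, cos λ, 0), so ΔE = −sin(176.03539°)·(-395) + cos(176.03539°)·17 = 10.35 m.

ΔE = 10 m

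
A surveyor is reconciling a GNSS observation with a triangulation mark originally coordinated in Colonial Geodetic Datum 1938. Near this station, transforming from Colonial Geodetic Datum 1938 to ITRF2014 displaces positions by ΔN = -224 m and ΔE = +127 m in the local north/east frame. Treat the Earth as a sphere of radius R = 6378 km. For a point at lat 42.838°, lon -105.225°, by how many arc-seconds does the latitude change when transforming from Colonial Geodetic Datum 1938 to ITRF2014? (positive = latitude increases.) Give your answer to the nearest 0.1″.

Δφ = -7.2″

On a sphere of radius R, 1 rad of latitude = R, so Δφ = ΔN / R = -224.0 / 6378000 = -3.5121e-05 rad = -7.244″.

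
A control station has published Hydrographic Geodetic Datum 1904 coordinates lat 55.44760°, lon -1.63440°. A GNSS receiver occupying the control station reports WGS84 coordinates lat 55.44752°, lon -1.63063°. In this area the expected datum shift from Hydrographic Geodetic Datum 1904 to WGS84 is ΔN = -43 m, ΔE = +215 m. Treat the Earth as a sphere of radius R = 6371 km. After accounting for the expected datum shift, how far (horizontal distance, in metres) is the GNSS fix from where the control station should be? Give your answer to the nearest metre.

41 m

Observed coordinate differences: Δφ = -0.00008°, Δλ = +0.00377°.
Converting to metres (1° lat = 111195 m, cos φ = 0.567160): observed ΔN = -8.9 m, observed ΔE = 237.8 m.
Subtracting the expected shift leaves a residual of -8.9 − (-43) = 34.1 m north and 237.8 − (215) = 22.8 m east.
Residual distance = √(34.1² + 22.8²) = 41.0 m.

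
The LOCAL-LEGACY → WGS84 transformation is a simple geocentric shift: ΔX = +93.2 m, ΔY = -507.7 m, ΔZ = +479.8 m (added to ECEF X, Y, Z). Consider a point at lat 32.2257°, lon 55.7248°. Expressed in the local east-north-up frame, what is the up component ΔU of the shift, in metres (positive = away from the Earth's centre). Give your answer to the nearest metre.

At φ = 32.2257°, λ = 55.7248°: sin φ = 0.533256, cos φ = 0.845954, sin λ = 0.826342, cos λ = 0.563168.
ΔU = cos φ cos λ·ΔX + cos φ sin λ·ΔY + sin φ·ΔZ = (0.845954)(0.563168)(93.2) + (0.845954)(0.826342)(-507.7) + (0.533256)(479.8) = -54.65 m.

ΔU = -55 m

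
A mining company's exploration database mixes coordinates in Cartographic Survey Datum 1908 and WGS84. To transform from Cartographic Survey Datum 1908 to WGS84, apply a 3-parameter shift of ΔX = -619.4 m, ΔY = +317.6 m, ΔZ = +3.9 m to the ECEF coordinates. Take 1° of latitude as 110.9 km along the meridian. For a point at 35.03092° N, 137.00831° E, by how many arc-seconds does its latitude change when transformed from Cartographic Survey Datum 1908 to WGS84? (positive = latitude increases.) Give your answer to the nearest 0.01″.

sin φ = 0.574018, cos φ = 0.818842, sin λ = 0.681892, cos λ = -0.731453.
North component: ΔN = −sin φ cos λ·ΔX − sin φ sin λ·ΔY + cos φ·ΔZ = −(0.574018)(-0.731453)(-619.4) − (0.574018)(0.681892)(317.6) + (0.818842)(3.9) = -381.19 m.
1° of latitude spans 110900 m, so Δφ = -381.19 / 110900 × 3600 = -12.374″.

Δφ = -12.37″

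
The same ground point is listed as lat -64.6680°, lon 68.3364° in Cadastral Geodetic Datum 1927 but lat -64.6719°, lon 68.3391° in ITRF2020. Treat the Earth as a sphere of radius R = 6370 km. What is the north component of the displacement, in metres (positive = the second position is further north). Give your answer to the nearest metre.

Δφ = -64.6719° − -64.6680° = -0.0039°; Δλ = 68.3391° − 68.3364° = +0.0027°.
1° along a meridian = πR/180 = 111177 m.
ΔN = Δφ × 111177 = -433.6 m; ΔE = Δλ × 111177 × cos(-64.6680°) = +0.0027 × 111177 × 0.427863 = 128.4 m.

ΔN = -434 m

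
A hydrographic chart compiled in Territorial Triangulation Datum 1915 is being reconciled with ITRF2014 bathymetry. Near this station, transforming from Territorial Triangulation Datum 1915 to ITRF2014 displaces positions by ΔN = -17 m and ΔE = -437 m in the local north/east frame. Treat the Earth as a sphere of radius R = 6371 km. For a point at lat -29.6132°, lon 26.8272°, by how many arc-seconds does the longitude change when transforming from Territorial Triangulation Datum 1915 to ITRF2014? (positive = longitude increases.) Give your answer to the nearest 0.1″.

At latitude -29.6132°, cos φ = 0.869381.
One radian of longitude at latitude φ spans R cos φ, so Δλ = ΔE / (R cos φ) = -437.0 / (6371000 × 0.869381) = -7.8898e-05 rad = -16.274″.

Δλ = -16.3″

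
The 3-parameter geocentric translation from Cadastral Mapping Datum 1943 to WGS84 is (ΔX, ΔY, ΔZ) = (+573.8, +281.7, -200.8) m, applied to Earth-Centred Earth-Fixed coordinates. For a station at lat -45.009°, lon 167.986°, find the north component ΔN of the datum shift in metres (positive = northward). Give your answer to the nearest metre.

At φ = -45.009°, λ = 167.986°: sin φ = -0.707218, cos φ = 0.706996, sin λ = 0.208151, cos λ = -0.978097.
ΔN = −sin φ cos λ·ΔX − sin φ sin λ·ΔY + cos φ·ΔZ = −(-0.707218)(-0.978097)(573.8) − (-0.707218)(0.208151)(281.7) + (0.706996)(-200.8) = -497.41 m.

ΔN = -497 m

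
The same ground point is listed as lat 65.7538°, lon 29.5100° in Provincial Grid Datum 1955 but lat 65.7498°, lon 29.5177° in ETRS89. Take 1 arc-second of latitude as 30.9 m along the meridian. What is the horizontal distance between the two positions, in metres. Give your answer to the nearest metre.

Δφ = 65.7498° − 65.7538° = -0.0040°; Δλ = 29.5177° − 29.5100° = +0.0077°.
1° of latitude = 3600 × 30.90 = 111240 m.
ΔN = Δφ × 111240 = -445.0 m; ΔE = Δλ × 111240 × cos(65.7538°) = +0.0077 × 111240 × 0.410658 = 351.7 m.
Distance = √(ΔE² + ΔN²) = √(351.7² + (-445.0)²) = 567.2 m.

567 m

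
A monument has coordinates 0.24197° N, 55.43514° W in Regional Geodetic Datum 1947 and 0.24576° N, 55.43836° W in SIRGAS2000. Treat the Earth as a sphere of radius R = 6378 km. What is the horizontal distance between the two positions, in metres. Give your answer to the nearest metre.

554 m

Δφ = 0.24576° − 0.24197° = +0.00379°; Δλ = -55.43836° − -55.43514° = -0.00322°.
1° along a meridian = πR/180 = 111317 m.
ΔN = Δφ × 111317 = 421.9 m; ΔE = Δλ × 111317 × cos(0.24197°) = -0.00322 × 111317 × 0.999991 = -358.4 m.
Distance = √(ΔE² + ΔN²) = √((-358.4)² + 421.9²) = 553.6 m.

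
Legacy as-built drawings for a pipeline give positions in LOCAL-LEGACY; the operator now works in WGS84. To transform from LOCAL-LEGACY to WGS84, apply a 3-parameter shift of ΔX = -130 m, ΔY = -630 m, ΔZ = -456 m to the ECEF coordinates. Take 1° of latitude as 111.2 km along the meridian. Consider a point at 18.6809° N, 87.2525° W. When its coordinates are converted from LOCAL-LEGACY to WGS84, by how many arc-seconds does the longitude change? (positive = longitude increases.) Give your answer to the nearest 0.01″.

sin φ = 0.320297, cos φ = 0.947317, sin λ = -0.998850, cos λ = 0.047935.
East component: ΔE = −sin λ·ΔX + cos λ·ΔY = −(-0.998850)(-130) + (0.047935)(-630) = -160.05 m.
1° of latitude spans 111200 m; at latitude φ, 1° of longitude spans that × cos φ = 105341.7 m, so Δλ = -160.05 / 105341.7 × 3600 = -5.470″.

Δλ = -5.47″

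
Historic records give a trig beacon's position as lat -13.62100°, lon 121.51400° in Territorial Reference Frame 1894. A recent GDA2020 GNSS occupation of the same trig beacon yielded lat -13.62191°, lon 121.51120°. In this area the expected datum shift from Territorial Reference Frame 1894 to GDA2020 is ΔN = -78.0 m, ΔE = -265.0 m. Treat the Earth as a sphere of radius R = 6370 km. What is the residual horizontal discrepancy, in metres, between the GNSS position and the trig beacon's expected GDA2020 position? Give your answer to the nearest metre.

Observed coordinate differences: Δφ = -0.00091°, Δλ = -0.00280°.
Converting to metres (1° lat = 111177 m, cos φ = 0.971875): observed ΔN = -101.2 m, observed ΔE = -302.5 m.
Subtracting the expected shift leaves a residual of -101.2 − (-78.0) = -23.2 m north and -302.5 − (-265.0) = -37.5 m east.
Residual distance = √((-23.2)² + (-37.5)²) = 44.1 m.

44 m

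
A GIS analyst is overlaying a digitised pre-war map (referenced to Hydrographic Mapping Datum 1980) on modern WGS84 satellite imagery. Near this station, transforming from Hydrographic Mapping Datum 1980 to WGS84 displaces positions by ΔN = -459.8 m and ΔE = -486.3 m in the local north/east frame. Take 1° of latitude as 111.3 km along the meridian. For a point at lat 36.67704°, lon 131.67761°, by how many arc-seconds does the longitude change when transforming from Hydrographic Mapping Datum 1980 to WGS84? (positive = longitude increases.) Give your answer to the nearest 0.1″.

At latitude 36.67704°, cos φ = 0.802015.
1° of longitude at this latitude = 111.3 × cos φ = 89.26 km, so Δλ = -486.3 / 89264.3 = -0.0054479° = -19.612″.

Δλ = -19.6″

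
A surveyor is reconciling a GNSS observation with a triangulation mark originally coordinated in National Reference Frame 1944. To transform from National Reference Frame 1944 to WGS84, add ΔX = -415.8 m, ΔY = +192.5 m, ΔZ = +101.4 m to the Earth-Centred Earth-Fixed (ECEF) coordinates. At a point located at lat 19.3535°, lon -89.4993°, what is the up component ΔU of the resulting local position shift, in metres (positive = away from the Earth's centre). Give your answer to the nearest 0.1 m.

ΔU = -151.4 m

The local up (radial) axis is (cos φ cos λ, cos φ sin λ, sin φ), giving ΔU = -3.428 − 181.615 + 33.604 = -151.44 m.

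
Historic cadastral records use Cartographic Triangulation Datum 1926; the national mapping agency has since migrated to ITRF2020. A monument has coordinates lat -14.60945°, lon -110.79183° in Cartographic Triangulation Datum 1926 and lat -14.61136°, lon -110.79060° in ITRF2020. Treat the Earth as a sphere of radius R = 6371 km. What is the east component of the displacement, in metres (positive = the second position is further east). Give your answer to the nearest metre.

Δφ = -14.61136° − -14.60945° = -0.00191°; Δλ = -110.79060° − -110.79183° = +0.00123°.
1° along a meridian = πR/180 = 111195 m.
ΔN = Δφ × 111195 = -212.4 m; ΔE = Δλ × 111195 × cos(-14.60945°) = +0.00123 × 111195 × 0.967668 = 132.3 m.

ΔE = 132 m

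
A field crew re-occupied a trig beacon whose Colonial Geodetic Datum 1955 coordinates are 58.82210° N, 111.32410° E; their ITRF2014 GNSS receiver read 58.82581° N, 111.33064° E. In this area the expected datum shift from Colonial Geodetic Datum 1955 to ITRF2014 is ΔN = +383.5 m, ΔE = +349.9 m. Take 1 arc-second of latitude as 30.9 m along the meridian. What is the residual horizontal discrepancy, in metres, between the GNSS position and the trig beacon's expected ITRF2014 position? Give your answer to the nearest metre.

Observed coordinate differences: Δφ = +0.00371°, Δλ = +0.00654°.
Converting to metres (1° lat = 111240 m, cos φ = 0.517697): observed ΔN = 412.7 m, observed ΔE = 376.6 m.
Subtracting the expected shift leaves a residual of 412.7 − (383.5) = 29.2 m north and 376.6 − (349.9) = 26.7 m east.
Residual distance = √(29.2² + 26.7²) = 39.6 m.

40 m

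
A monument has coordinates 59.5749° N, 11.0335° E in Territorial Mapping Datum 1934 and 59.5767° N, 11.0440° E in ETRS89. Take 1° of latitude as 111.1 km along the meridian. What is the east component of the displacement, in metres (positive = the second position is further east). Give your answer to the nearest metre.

Δφ = 59.5767° − 59.5749° = +0.0018°; Δλ = 11.0440° − 11.0335° = +0.0105°.
ΔN = Δφ × 111100 = 200.0 m; ΔE = Δλ × 111100 × cos(59.5749°) = +0.0105 × 111100 × 0.506412 = 590.8 m.

ΔE = 591 m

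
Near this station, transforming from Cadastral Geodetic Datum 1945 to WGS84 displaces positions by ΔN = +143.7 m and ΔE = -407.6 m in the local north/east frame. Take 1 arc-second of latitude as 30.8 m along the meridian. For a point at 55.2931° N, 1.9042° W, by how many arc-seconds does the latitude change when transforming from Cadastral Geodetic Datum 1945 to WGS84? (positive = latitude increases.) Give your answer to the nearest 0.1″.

Δφ = 4.7″

1″ of latitude = 30.80 m, so Δφ = 143.7 / 30.80 = 4.666″.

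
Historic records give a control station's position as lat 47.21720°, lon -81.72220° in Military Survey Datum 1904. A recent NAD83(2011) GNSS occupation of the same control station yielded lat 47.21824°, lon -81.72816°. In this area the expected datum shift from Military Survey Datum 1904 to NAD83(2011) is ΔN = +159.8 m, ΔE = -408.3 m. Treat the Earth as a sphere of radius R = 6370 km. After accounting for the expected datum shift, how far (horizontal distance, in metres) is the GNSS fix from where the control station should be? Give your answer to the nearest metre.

61 m

Observed coordinate differences: Δφ = +0.00104°, Δλ = -0.00596°.
Converting to metres (1° lat = 111177 m, cos φ = 0.679221): observed ΔN = 115.6 m, observed ΔE = -450.1 m.
Subtracting the expected shift leaves a residual of 115.6 − (159.8) = -44.2 m north and -450.1 − (-408.3) = -41.8 m east.
Residual distance = √((-44.2)² + (-41.8)²) = 60.8 m.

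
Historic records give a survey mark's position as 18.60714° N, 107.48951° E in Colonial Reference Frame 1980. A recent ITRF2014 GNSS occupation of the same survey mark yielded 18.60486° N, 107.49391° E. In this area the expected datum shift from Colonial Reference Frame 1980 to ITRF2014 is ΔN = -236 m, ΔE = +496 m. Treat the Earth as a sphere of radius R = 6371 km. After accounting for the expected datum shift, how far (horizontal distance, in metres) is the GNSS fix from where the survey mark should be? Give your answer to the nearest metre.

Observed coordinate differences: Δφ = -0.00228°, Δλ = +0.00440°.
Converting to metres (1° lat = 111195 m, cos φ = 0.947729): observed ΔN = -253.5 m, observed ΔE = 463.7 m.
Subtracting the expected shift leaves a residual of -253.5 − (-236) = -17.5 m north and 463.7 − (496) = -32.3 m east.
Residual distance = √((-17.5)² + (-32.3)²) = 36.8 m.

37 m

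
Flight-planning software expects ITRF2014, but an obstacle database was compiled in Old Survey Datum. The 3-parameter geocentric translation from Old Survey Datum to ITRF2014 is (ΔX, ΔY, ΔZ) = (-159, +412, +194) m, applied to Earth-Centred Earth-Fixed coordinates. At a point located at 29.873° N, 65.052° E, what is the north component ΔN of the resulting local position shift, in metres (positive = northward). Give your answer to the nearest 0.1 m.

The local north axis is (−sin φ cos λ, −sin φ sin λ, cos φ), giving ΔN = 33.404 − 186.061 + 168.224 = 15.57 m.

ΔN = 15.6 m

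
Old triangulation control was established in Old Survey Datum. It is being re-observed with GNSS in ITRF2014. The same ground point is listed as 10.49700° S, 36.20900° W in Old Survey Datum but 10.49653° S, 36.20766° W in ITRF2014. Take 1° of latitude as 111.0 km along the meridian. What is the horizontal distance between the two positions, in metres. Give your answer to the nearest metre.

Δφ = -10.49653° − -10.49700° = +0.00047°; Δλ = -36.20766° − -36.20900° = +0.00134°.
ΔN = Δφ × 111000 = 52.2 m; ΔE = Δλ × 111000 × cos(-10.49700°) = +0.00134 × 111000 × 0.983264 = 146.3 m.
Distance = √(ΔE² + ΔN²) = √(146.3² + 52.2²) = 155.3 m.

155 m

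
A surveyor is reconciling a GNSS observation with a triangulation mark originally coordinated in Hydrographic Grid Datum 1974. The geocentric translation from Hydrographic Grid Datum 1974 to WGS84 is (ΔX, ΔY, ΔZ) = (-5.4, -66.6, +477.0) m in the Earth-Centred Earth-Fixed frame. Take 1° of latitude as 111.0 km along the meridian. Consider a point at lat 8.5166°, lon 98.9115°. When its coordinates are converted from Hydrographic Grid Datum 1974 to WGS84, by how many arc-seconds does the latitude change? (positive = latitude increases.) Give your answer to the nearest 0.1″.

sin φ = 0.148096, cos φ = 0.988973, sin λ = 0.987929, cos λ = -0.154909.
North component: ΔN = −sin φ cos λ·ΔX − sin φ sin λ·ΔY + cos φ·ΔZ = −(0.148096)(-0.154909)(-5.4) − (0.148096)(0.987929)(-66.6) + (0.988973)(477.0) = 481.36 m.
1° of latitude spans 111000 m, so Δφ = 481.36 / 111000 × 3600 = 15.612″.

Δφ = 15.6″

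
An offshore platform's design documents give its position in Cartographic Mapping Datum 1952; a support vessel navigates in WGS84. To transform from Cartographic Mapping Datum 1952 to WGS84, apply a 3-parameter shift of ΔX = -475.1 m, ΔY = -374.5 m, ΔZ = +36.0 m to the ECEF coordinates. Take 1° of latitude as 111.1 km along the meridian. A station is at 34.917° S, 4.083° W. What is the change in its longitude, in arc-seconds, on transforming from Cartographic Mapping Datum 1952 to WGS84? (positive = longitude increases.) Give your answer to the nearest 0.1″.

sin φ = -0.572389, cos φ = 0.819982, sin λ = -0.071201, cos λ = 0.997462.
East component: ΔE = −sin λ·ΔX + cos λ·ΔY = −(-0.071201)(-475.1) + (0.997462)(-374.5) = -407.38 m.
1° of latitude spans 111100 m; at latitude φ, 1° of longitude spans that × cos φ = 91100.0 m, so Δλ = -407.38 / 91100.0 × 3600 = -16.098″.

Δλ = -16.1″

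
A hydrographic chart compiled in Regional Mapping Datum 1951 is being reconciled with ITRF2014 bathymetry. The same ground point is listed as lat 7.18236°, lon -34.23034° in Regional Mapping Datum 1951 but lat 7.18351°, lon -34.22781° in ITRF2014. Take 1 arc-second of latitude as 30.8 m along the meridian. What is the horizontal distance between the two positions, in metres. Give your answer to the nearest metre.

Δφ = 7.18351° − 7.18236° = +0.00115°; Δλ = -34.22781° − -34.23034° = +0.00253°.
1° of latitude = 3600 × 30.80 = 110880 m.
ΔN = Δφ × 110880 = 127.5 m; ΔE = Δλ × 110880 × cos(7.18236°) = +0.00253 × 110880 × 0.992153 = 278.3 m.
Distance = √(ΔE² + ΔN²) = √(278.3² + 127.5²) = 306.1 m.

306 m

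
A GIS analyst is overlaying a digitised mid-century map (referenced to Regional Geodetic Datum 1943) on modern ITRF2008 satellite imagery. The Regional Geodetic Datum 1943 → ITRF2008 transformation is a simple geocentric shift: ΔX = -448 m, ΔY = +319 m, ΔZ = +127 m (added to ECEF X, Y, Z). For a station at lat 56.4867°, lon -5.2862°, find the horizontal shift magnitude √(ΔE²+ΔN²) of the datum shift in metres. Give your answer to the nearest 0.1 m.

542.3 m

At φ = 56.4867°, λ = -5.2862°: sin φ = 0.833758, cos φ = 0.552131, sin λ = -0.092131, cos λ = 0.995747.
ΔE = −sin λ·ΔX + cos λ·ΔY = −(-0.092131)·(-448) + (0.995747)·(319) = 276.37 m.
ΔN = −sin φ cos λ·ΔX − sin φ sin λ·ΔY + cos φ·ΔZ = −(0.833758)(0.995747)(-448) − (0.833758)(-0.092131)(319) + (0.552131)(127) = 466.56 m.
Horizontal magnitude = √(ΔE² + ΔN²) = √(276.37² + 466.56²) = 542.27 m.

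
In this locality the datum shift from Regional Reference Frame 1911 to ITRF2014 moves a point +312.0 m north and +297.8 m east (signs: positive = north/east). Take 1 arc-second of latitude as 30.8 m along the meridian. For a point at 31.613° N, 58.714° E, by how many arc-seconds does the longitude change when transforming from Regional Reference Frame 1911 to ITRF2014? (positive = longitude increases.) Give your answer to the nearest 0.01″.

At latitude 31.613°, cos φ = 0.851608.
1″ of longitude at this latitude = 30.80 × cos φ = 26.2295 m, so Δλ = 297.8 / 26.2295 = 11.354″.

Δλ = 11.35″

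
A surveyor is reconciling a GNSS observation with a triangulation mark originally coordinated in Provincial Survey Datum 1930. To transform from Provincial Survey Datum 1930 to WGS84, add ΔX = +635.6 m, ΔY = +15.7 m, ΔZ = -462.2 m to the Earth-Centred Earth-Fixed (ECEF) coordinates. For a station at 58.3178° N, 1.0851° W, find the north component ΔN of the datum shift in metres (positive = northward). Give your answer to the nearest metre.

ΔN = -783 m

The local north axis is (−sin φ cos λ, −sin φ sin λ, cos φ), giving ΔN = -540.782 + 0.253 − 242.751 = -783.28 m.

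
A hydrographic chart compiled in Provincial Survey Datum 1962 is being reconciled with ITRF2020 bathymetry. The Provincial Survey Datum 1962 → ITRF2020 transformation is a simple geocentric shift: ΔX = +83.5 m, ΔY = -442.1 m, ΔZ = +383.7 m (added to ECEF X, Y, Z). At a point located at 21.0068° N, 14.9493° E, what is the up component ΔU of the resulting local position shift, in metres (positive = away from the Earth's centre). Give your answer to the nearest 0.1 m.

ΔU = 106.4 m

At φ = 21.0068°, λ = 14.9493°: sin φ = 0.358479, cos φ = 0.933538, sin λ = 0.257964, cos λ = 0.966154.
ΔU = cos φ cos λ·ΔX + cos φ sin λ·ΔY + sin φ·ΔZ = (0.933538)(0.966154)(83.5) + (0.933538)(0.257964)(-442.1) + (0.358479)(383.7) = 106.39 m.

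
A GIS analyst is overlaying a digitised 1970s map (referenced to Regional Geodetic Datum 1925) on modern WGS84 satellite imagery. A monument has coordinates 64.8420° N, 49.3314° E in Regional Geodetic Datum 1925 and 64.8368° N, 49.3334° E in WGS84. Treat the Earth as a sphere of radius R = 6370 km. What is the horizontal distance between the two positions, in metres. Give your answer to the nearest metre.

Δφ = 64.8368° − 64.8420° = -0.0052°; Δλ = 49.3334° − 49.3314° = +0.0020°.
1° along a meridian = πR/180 = 111177 m.
ΔN = Δφ × 111177 = -578.1 m; ΔE = Δλ × 111177 × cos(64.8420°) = +0.0020 × 111177 × 0.425116 = 94.5 m.
Distance = √(ΔE² + ΔN²) = √(94.5² + (-578.1)²) = 585.8 m.

586 m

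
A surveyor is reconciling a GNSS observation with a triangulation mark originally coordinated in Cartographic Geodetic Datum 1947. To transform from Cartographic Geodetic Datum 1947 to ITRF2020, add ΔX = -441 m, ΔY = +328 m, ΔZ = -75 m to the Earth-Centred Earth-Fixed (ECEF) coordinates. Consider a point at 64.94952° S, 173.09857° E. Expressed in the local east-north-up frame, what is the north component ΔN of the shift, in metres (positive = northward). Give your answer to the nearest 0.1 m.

At φ = -64.94952°, λ = 173.09857°: sin φ = -0.905935, cos φ = 0.423417, sin λ = 0.120162, cos λ = -0.992754.
ΔN = −sin φ cos λ·ΔX − sin φ sin λ·ΔY + cos φ·ΔZ = −(-0.905935)(-0.992754)(-441) − (-0.905935)(0.120162)(328) + (0.423417)(-75) = 400.57 m.

ΔN = 400.6 m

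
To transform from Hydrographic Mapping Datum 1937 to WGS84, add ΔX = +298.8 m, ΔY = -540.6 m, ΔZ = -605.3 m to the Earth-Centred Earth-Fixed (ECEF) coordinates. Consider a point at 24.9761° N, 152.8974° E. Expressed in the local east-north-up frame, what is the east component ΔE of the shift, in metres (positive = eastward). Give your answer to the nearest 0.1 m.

The local east axis at (φ, λ) is (−sin λ, cos λ, 0), so ΔE = −sin(152.8974°)·298.8 + cos(152.8974°)·(-540.6) = 345.11 m.

ΔE = 345.1 m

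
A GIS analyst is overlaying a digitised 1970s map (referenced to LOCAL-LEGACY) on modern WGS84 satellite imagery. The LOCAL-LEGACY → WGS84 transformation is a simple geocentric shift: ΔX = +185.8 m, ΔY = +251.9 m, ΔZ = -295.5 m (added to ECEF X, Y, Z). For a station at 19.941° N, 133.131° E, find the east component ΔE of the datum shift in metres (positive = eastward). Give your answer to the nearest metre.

The local east axis at (φ, λ) is (−sin λ, cos λ, 0), so ΔE = −sin(133.131°)·185.8 + cos(133.131°)·251.9 = -307.81 m.

ΔE = -308 m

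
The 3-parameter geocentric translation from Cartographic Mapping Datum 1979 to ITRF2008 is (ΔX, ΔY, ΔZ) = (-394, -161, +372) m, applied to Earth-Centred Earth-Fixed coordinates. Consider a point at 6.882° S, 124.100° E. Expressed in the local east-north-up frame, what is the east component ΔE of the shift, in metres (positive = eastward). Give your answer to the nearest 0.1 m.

ΔE = 416.5 m

At φ = -6.882°, λ = 124.100°: sin φ = -0.119825, cos φ = 0.992795, sin λ = 0.828060, cos λ = -0.560639.
ΔE = −sin λ·ΔX + cos λ·ΔY = −(0.828060)·(-394) + (-0.560639)·(-161) = 416.52 m.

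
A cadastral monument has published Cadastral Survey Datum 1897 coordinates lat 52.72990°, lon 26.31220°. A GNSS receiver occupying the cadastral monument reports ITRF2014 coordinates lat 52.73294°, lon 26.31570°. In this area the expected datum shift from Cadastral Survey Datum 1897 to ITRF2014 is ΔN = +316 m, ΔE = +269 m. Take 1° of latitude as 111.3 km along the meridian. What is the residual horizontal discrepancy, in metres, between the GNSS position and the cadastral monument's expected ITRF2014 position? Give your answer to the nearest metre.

Observed coordinate differences: Δφ = +0.00304°, Δλ = +0.00350°.
Converting to metres (1° lat = 111300 m, cos φ = 0.605573): observed ΔN = 338.4 m, observed ΔE = 235.9 m.
Subtracting the expected shift leaves a residual of 338.4 − (316) = 22.4 m north and 235.9 − (269) = -33.1 m east.
Residual distance = √(22.4² + (-33.1)²) = 39.9 m.

40 m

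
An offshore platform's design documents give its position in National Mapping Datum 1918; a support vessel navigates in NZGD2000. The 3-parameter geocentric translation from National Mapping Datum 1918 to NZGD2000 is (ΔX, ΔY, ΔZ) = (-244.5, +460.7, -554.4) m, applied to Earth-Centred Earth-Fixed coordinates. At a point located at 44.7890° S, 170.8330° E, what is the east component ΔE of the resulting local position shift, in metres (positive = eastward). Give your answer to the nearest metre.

ΔE = -416 m

At φ = -44.7890°, λ = 170.8330°: sin φ = -0.704498, cos φ = 0.709706, sin λ = 0.159313, cos λ = -0.987228.
ΔE = −sin λ·ΔX + cos λ·ΔY = −(0.159313)·(-244.5) + (-0.987228)·(460.7) = -415.86 m.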